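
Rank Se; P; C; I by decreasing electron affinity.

C is in period 2, group 14; P is in period 3, group 15; Se is in period 4, group 16; I is in period 5, group 17.
Electron affinity generally becomes more exothermic across a period toward the halogens and less exothermic down a group.
These sit on a diagonal, where the across-period and down-group effects partly cancel.
C > P: period and group pull opposite ways; the down-group shift dominates (122 vs 72 kJ/mol).
Se > C: the two effects oppose for this pair; the across-period effect wins (195 vs 122 kJ/mol).
I > Se: period and group pull opposite ways; the across-period shift dominates (295 vs 195 kJ/mol).
For reference (kJ/mol): C 122, P 72, Se 195, I 295.
So from highest to lowest: I > Se > C > P.

I, Se, C, P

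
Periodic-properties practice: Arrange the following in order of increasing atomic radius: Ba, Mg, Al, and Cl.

Across a period the added protons contract the valence shell; down a group each new principal shell makes the atom larger.
Here both period and group differ, so the two effects have to be weighed against each other.
Al > Cl: both are in period 3; the period trend gives Al the larger value.
Mg > Al: Mg lies to the left of Al in period 3, so the across-period effect alone puts Mg larger.
Ba > Mg: Ba sits below Mg in group 2, so the down-group effect alone puts Ba larger.
Approximate values (pm): Mg 139, Al 126, Cl 99, Ba 196.
So from smallest to largest: Cl < Al < Mg < Ba.

Cl, Al, Mg, Ba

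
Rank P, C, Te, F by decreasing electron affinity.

F > Te > C > P

C is in period 2, group 14; F is in period 2, group 17; P is in period 3, group 15; Te is in period 5, group 16.
Electron affinity generally becomes more exothermic across a period toward the halogens and less exothermic down a group.
Neither a single period nor a single group — weigh both effects.
C > P: the two effects oppose for this pair; the down-group effect wins (122 vs 72 kJ/mol).
Te > C: the two effects oppose for this pair; the across-period effect wins (190 vs 122 kJ/mol).
F > Te: both effects reinforce here, so F is clearly the higher of the two.
Approximate values (kJ/mol): C 122, F 328, P 72, Te 190.
So from highest to lowest: F > Te > C > P.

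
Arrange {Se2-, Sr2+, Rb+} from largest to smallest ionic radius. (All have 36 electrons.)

All of these have 36 electrons, so size is governed by nuclear charge alone: the more protons, the stronger the pull on the same electron cloud, and the smaller the ion.
Nuclear charges: Sr2+ (Z=38), Rb+ (Z=37), Se2- (Z=34).
Largest to smallest: Se2- > Rb+ > Sr2+.

Se2- > Rb+ > Sr2+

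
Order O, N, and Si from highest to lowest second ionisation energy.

O > N > Si

The second ionization energy removes an electron from the +1 ion. For each element: O⁺ still has 5 valence electrons; N⁺ still has 4 valence electrons; Si⁺ still has 3 valence electrons.
All are still removing valence electrons, so compare the +1 ions as you would atoms: IE_2 generally rises across a period (higher Z_eff) and falls down a group (larger shell), subject to the usual subshell exceptions.
Valence configurations: O⁺ [He]2s²2p³, N⁺ [He]2s²2p², Si⁺ [Ne]3s²3p¹.
Approximate IE_2 values (kJ/mol): O 3388, N 2856, Si 1577.
Hence IE_2: Si < N < O.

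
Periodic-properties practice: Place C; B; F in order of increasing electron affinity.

Adding an electron releases more energy for atoms nearer the top right (short of the noble gases).
All lie in period 2, so electron affinity increases left to right.
So from lowest to highest: B < C < F.

B, C, F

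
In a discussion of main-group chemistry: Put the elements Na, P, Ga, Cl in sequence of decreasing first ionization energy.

Cl > P > Ga > Na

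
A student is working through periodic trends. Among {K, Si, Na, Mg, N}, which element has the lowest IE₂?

IE_2 is the cost of taking one more electron from the +1 cation: K⁺ is the bare [Ar] core; Si⁺ still has 3 valence electrons; Na⁺ is the bare [Ne] core; Mg⁺ still has 1 valence electron; N⁺ still has 4 valence electrons.
Breaking into a closed-shell core is much more expensive than removing a leftover valence electron — K and Na have the largest IE_2 here.
Valence configurations: Si⁺ [Ne]3s²3p¹, Mg⁺ [Ne]3s¹, N⁺ [He]2s²2p².
The numbers (kJ/mol): K 3052, Si 1577, Na 4562, Mg 1451, N 2856.
Putting it together, IE_2: Mg < Si < N < K < Na.

Mg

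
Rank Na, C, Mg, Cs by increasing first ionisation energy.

IE₁ increases left→right with effective nuclear charge and decreases top→bottom as the valence shell moves farther out.
Here both period and group differ, so the two effects have to be weighed against each other.
Na > Cs: Na sits above Cs in group 1, so the down-group effect alone puts Na higher.
Mg > Na: both are in period 3; the period trend gives Mg the larger value.
C > Mg: relative to Mg, both the across-period and down-group shifts push C's first ionization energy up.
For reference (kJ/mol): C 1086, Na 496, Mg 738, Cs 376.
So from lowest to highest: Cs < Na < Mg < C.

Cs < Na < Mg < C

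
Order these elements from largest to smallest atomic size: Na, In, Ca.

Na is in period 3, group 1; Ca is in period 4, group 2; In is in period 5, group 13.
Radius decreases left→right (rising Z_eff, same n) and increases top→bottom (higher n).
These sit on a diagonal, where the across-period and down-group effects partly cancel.
Na > In: period and group pull opposite ways; the across-period shift dominates (155 vs 142 pm).
Ca > Na: the two effects oppose for this pair; the down-group effect wins (171 vs 155 pm).
Approximate values (pm): Na 155, Ca 171, In 142.
So from largest to smallest: Ca > Na > In.

Ca, Na, In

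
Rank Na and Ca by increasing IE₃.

Ca, Na

After 2 electrons have been removed, what remains? Na²⁺ is already 1 electron into the core; Ca²⁺ is the bare [Ar] core.
All of these are removing an electron from a noble-gas core or deeper; the smaller core (lower principal quantum number) is held far more tightly, and within a period the higher nuclear charge binds the same core more tightly.
Tabulated IE_3 (kJ/mol): Na 6910, Ca 4912.
Hence IE_3: Ca < Na.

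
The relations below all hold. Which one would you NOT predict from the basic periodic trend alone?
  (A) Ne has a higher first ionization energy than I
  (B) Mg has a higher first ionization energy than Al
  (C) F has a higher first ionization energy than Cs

The general trend: first ionization energy increases across a period and decreases down a group.
(A) Ne (period 2, group 18) vs I (period 5, group 17): the stated order agrees with the simple trend.
(B) Mg (period 3, group 2) vs Al (period 3, group 13): the stated order contradicts the simple trend.
(C) F (period 2, group 17) vs Cs (period 6, group 1): the stated order agrees with the simple trend.
The exception is (B): Al's single 3p electron is easier to remove than one from Mg's filled 3s².

(B)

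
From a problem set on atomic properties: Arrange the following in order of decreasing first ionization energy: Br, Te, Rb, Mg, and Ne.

Ne, Br, Te, Mg, Rb

Ne is in period 2, group 18; Mg is in period 3, group 2; Br is in period 4, group 17; Rb is in period 5, group 1; Te is in period 5, group 16.
Across a period the outer electron is held more tightly (higher IE₁); down a group it sits in a higher shell, more shielded, and comes off more easily.
Here both period and group differ, so the two effects have to be weighed against each other.
Mg > Rb: relative to Rb, both the across-period and down-group shifts push Mg's first ionization energy up.
Te > Mg: period and group pull opposite ways; the across-period shift dominates (869 vs 738 kJ/mol).
Br > Te: relative to Te, both the across-period and down-group shifts push Br's first ionization energy up.
Ne > Br: relative to Br, both the across-period and down-group shifts push Ne's first ionization energy up.
Approximate values (kJ/mol): Ne 2081, Mg 738, Br 1140, Rb 403, Te 869.
So from highest to lowest: Ne > Br > Te > Mg > Rb.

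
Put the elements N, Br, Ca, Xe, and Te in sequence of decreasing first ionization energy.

Removing the outermost electron gets harder across a period and easier down a group.
Neither a single period nor a single group — weigh both effects.
Te > Ca: the two effects oppose for this pair; the across-period effect wins (869 vs 590 kJ/mol).
Br > Te: relative to Te, both the across-period and down-group shifts push Br's first ionization energy up.
Xe > Br: period and group pull opposite ways; the across-period shift dominates (1170 vs 1140 kJ/mol).
N > Xe: the two effects oppose for this pair; the down-group effect wins (1402 vs 1170 kJ/mol).
Approximate values (kJ/mol): N 1402, Ca 590, Br 1140, Te 869, Xe 1170.
So from highest to lowest: N > Xe > Br > Te > Ca.

N, Xe, Br, Te, Ca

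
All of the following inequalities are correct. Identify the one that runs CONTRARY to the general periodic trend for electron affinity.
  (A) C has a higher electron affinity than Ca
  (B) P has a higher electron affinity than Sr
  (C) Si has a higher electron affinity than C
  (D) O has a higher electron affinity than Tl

(C)

The general trend: electron affinity increases across a period and decreases down a group.
(A) C (period 2, group 14) vs Ca (period 4, group 2): the stated order agrees with the simple trend.
(B) P (period 3, group 15) vs Sr (period 5, group 2): the stated order agrees with the simple trend.
(C) Si (period 3, group 14) vs C (period 2, group 14): the stated order contradicts the simple trend.
(D) O (period 2, group 16) vs Tl (period 6, group 13): the stated order agrees with the simple trend.
The exception is (C): Si's larger, more diffuse 3p orbitals accept an added electron slightly more readily than C's compact 2p.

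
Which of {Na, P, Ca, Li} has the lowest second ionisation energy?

Ca

After 1 electron has been removed, what remains? Na⁺ is the bare [Ne] core; P⁺ still has 4 valence electrons; Ca⁺ still has 1 valence electron; Li⁺ is the bare [He] core.
Core electrons are held far more tightly than valence electrons, so Na and Li top the IE_2 order.
Valence configurations: P⁺ [Ne]3s²3p², Ca⁺ [Ar]4s¹.
Approximate IE_2 values (kJ/mol): Na 4562, P 1907, Ca 1145, Li 7298.
Overall IE_2 order: Ca < P < Na < Li.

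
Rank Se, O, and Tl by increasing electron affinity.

O is in period 2, group 16; Se is in period 4, group 16; Tl is in period 6, group 13.
Atoms with high Z_eff and room in the valence shell (especially the halogens) have the most exothermic electron affinities.
These span different periods and groups, so the two trends combine.
O > Tl: relative to Tl, both the across-period and down-group shifts push O's electron affinity up.
Se > O: this pair runs against the simple trend — see the exception note.
Note the exception: Se has a higher electron affinity than O, contrary to the simple trend — O's compact 2p subshell gives strong electron–electron repulsion on the added electron.
For reference (kJ/mol): O 141, Se 195, Tl 19.
So from lowest to highest: Tl < O < Se.

Tl < O < Se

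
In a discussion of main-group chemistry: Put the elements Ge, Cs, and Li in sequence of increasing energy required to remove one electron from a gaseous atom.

IE₁ increases left→right with effective nuclear charge and decreases top→bottom as the valence shell moves farther out.
Neither a single period nor a single group — weigh both effects.
Li > Cs: Li sits above Cs in group 1, so the down-group effect alone puts Li higher.
Ge > Li: the two effects oppose for this pair; the across-period effect wins (762 vs 520 kJ/mol).
Tabulated first ionization energy (kJ/mol): Li 520, Ge 762, Cs 376.
So from lowest to highest: Cs < Li < Ge.

Cs < Li < Ge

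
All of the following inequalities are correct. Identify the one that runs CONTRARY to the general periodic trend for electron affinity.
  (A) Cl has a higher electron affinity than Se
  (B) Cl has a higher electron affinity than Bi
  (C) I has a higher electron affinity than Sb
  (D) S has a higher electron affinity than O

(D)

The general trend: electron affinity increases across a period and decreases down a group.
(A) Cl (period 3, group 17) vs Se (period 4, group 16): the stated order agrees with the simple trend.
(B) Cl (period 3, group 17) vs Bi (period 6, group 15): the stated order agrees with the simple trend.
(C) I (period 5, group 17) vs Sb (period 5, group 15): the stated order agrees with the simple trend.
(D) S (period 3, group 16) vs O (period 2, group 16): the stated order contradicts the simple trend.
The exception is (D): the compact 2p subshell of O repels the added electron more than S's larger 3p does.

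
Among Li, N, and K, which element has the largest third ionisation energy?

Li

IE_3 is the cost of taking one more electron from the +2 cation: Li²⁺ is already 1 electron into the core; N²⁺ still has 3 valence electrons; K²⁺ is already 1 electron into the core.
Usually core removal costs more than valence removal, but here the competition is close: a tightly held n=2 valence electron can cost more to remove than an n=3 core electron, so the actual values have to decide it.
Approximate IE_3 values (kJ/mol): Li 11815, N 4578, K 4420.
So the third ionization energies run K < N < Li.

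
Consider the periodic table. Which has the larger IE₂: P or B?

B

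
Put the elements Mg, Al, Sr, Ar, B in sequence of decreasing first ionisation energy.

Ar > B > Mg > Al > Sr

Across a period the outer electron is held more tightly (higher IE₁); down a group it sits in a higher shell, more shielded, and comes off more easily.
Neither a single period nor a single group — weigh both effects.
Al > Sr: relative to Sr, both the across-period and down-group shifts push Al's first ionization energy up.
Mg > Al: this pair runs against the simple trend — see the exception note.
B > Mg: both effects reinforce here, so B is clearly the higher of the two.
Ar > B: the two effects oppose for this pair; the across-period effect wins (1521 vs 801 kJ/mol).
Note the exception: Mg has a higher first ionization energy than Al, contrary to the simple trend — Al's single 3p electron is easier to remove than one from Mg's filled 3s².
Tabulated first ionization energy (kJ/mol): B 801, Mg 738, Al 578, Ar 1521, Sr 550.
So from highest to lowest: Ar > B > Mg > Al > Sr.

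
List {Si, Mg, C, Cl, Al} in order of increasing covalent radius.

C is in period 2, group 14; Mg is in period 3, group 2; Al is in period 3, group 13; Si is in period 3, group 14; Cl is in period 3, group 17.
Across a period the added protons contract the valence shell; down a group each new principal shell makes the atom larger.
These span different periods and groups, so the two trends combine.
Cl > C: the two effects oppose for this pair; the down-group effect wins (99 vs 75 pm).
Si > Cl: both are in period 3; the period trend gives Si the larger value.
Al > Si: both are in period 3; the period trend gives Al the larger value.
Mg > Al: both are in period 3; the period trend gives Mg the larger value.
Tabulated atomic radius (pm): C 75, Mg 139, Al 126, Si 116, Cl 99.
So from smallest to largest: C < Cl < Si < Al < Mg.

C, Cl, Si, Al, Mg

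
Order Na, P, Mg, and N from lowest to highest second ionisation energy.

After 1 electron has been removed, what remains? Na⁺ is the bare [Ne] core; P⁺ still has 4 valence electrons; Mg⁺ still has 1 valence electron; N⁺ still has 4 valence electrons.
Pulling an electron out of a noble-gas core costs far more than removing a remaining valence electron, so Na sits at the high end of IE_2.
Valence configurations: P⁺ [Ne]3s²3p², Mg⁺ [Ne]3s¹, N⁺ [He]2s²2p².
Approximate IE_2 values (kJ/mol): Na 4562, P 1907, Mg 1451, N 2856.
Putting it together, IE_2: Mg < P < N < Na.

Mg < P < N < Na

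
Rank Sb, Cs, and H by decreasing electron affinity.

Sb, H, Cs

H is in period 1, group 1; Sb is in period 5, group 15; Cs is in period 6, group 1.
Atoms with high Z_eff and room in the valence shell (especially the halogens) have the most exothermic electron affinities.
Neither a single period nor a single group — weigh both effects.
H > Cs: H sits above Cs in group 1, so the down-group effect alone puts H higher.
Sb > H: period and group pull opposite ways; the across-period shift dominates (103 vs 73 kJ/mol).
Tabulated electron affinity (kJ/mol): H 73, Sb 103, Cs 46.
So from highest to lowest: Sb > H > Cs.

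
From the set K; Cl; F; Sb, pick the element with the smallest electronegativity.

F is in period 2, group 17; Cl is in period 3, group 17; K is in period 4, group 1; Sb is in period 5, group 15.
Smaller atoms with higher effective nuclear charge are more electronegative.
Here both period and group differ, so the two effects have to be weighed against each other.
Sb > K: the two effects oppose for this pair; the across-period effect wins (2.05 vs 0.82).
Cl > Sb: relative to Sb, both the across-period and down-group shifts push Cl's electronegativity up.
F > Cl: they share group 17; the group trend gives F the larger value.
For reference (Pauling): F 3.98, Cl 3.16, K 0.82, Sb 2.05.
The smallest electronegativity among these belongs to K.

K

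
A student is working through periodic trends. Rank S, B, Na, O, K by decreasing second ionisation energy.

Na, O, K, B, S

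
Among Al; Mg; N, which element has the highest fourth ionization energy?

IE_4 is the cost of taking one more electron from the +3 cation: Al³⁺ is the bare [Ne] core; Mg³⁺ is already 1 electron into the core; N³⁺ still has 2 valence electrons.
Breaking into a closed-shell core is much more expensive than removing a leftover valence electron — Mg and Al have the largest IE_4 here.
Approximate IE_4 values (kJ/mol): Al 11577, Mg 10543, N 7475.
Hence IE_4: N < Mg < Al.

Al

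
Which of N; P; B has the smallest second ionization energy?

P

IE_2 is the cost of taking one more electron from the +1 cation: N⁺ still has 4 valence electrons; P⁺ still has 4 valence electrons; B⁺ still has 2 valence electrons.
All are still removing valence electrons, so compare the +1 ions as you would atoms: IE_2 generally rises across a period (higher Z_eff) and falls down a group (larger shell), subject to the usual subshell exceptions.
Valence configurations: N⁺ [He]2s²2p², P⁺ [Ne]3s²3p², B⁺ [He]2s².
Tabulated IE_2 (kJ/mol): N 2856, P 1907, B 2427.
Putting it together, IE_2: P < B < N.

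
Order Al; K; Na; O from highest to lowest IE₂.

After 1 electron has been removed, what remains? Al⁺ still has 2 valence electrons; K⁺ is the bare [Ar] core; Na⁺ is the bare [Ne] core; O⁺ still has 5 valence electrons.
Usually core removal costs more than valence removal, but here the competition is close: a tightly held n=2 valence electron can cost more to remove than an n=3 core electron, so the actual values have to decide it.
Valence configurations: Al⁺ [Ne]3s², O⁺ [He]2s²2p³.
The numbers (kJ/mol): Al 1817, K 3052, Na 4562, O 3388.
Putting it together, IE_2: Al < K < O < Na.

Na > O > K > Al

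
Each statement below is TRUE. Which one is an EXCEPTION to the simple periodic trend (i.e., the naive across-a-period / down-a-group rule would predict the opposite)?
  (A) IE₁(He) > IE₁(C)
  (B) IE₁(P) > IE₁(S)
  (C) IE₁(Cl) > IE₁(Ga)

(B)

The general trend: IE₁ increases across a period and decreases down a group.
(A) He (period 1, group 18) vs C (period 2, group 14): the stated order agrees with the simple trend.
(B) P (period 3, group 15) vs S (period 3, group 16): the stated order contradicts the simple trend.
(C) Cl (period 3, group 17) vs Ga (period 4, group 13): the stated order agrees with the simple trend.
The exception is (B): S (3p⁴) ionizes more easily than half-filled P (3p³) because the paired 3p electron in S is pushed out by e⁻–e⁻ repulsion.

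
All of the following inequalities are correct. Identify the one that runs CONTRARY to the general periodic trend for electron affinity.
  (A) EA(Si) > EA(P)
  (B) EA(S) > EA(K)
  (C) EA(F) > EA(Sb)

(A)

The general trend: electron affinity increases across a period and decreases down a group.
(A) Si (period 3, group 14) vs P (period 3, group 15): the stated order contradicts the simple trend.
(B) S (period 3, group 16) vs K (period 4, group 1): the stated order agrees with the simple trend.
(C) F (period 2, group 17) vs Sb (period 5, group 15): the stated order agrees with the simple trend.
The exception is (A): adding an electron to P's half-filled 3p³ is unfavourable, so Si (3p²) has the more exothermic EA.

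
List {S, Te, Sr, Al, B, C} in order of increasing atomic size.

B is in period 2, group 13; C is in period 2, group 14; Al is in period 3, group 13; S is in period 3, group 16; Sr is in period 5, group 2; Te is in period 5, group 16.
Moving right in a period, electrons are added to the same shell under a stronger nuclear pull, so atoms get smaller; moving down, a new shell is opened and atoms get larger.
Here both period and group differ, so the two effects have to be weighed against each other.
B > C: B lies to the left of C in period 2, so the across-period effect alone puts B larger.
S > B: period and group pull opposite ways; the down-group shift dominates (103 vs 85 pm).
Al > S: both are in period 3; the period trend gives Al the larger value.
Te > Al: period and group pull opposite ways; the down-group shift dominates (136 vs 126 pm).
Sr > Te: both are in period 5; the period trend gives Sr the larger value.
For reference (pm): B 85, C 75, Al 126, S 103, Sr 185, Te 136.
So from smallest to largest: C < B < S < Al < Te < Sr.

C, B, S, Al, Te, Sr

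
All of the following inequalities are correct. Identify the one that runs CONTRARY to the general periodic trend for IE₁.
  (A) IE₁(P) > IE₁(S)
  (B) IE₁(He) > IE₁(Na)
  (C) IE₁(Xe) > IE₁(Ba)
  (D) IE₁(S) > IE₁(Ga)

(A)

The general trend: IE₁ increases across a period and decreases down a group.
(A) P (period 3, group 15) vs S (period 3, group 16): the stated order contradicts the simple trend.
(B) He (period 1, group 18) vs Na (period 3, group 1): the stated order agrees with the simple trend.
(C) Xe (period 5, group 18) vs Ba (period 6, group 2): the stated order agrees with the simple trend.
(D) S (period 3, group 16) vs Ga (period 4, group 13): the stated order agrees with the simple trend.
The exception is (A): S (3p⁴) ionizes more easily than half-filled P (3p³) because the paired 3p electron in S is pushed out by e⁻–e⁻ repulsion.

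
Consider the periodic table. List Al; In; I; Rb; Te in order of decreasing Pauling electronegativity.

Smaller atoms with higher effective nuclear charge are more electronegative.
These span different periods and groups, so the two trends combine.
Al > Rb: relative to Rb, both the across-period and down-group shifts push Al's electronegativity up.
In > Al: this pair runs against the simple trend — see the exception note.
Te > In: both are in period 5; the period trend gives Te the larger value.
I > Te: both are in period 5; the period trend gives I the larger value.
Note the exception: In has a higher electronegativity than Al, contrary to the simple trend — poor shielding by filled d (and f) subshells raises the heavier element's effective nuclear charge more than the simple down-group trend predicts.
For reference (Pauling): Al 1.61, Rb 0.82, In 1.78, Te 2.10, I 2.66.
So from highest to lowest: I > Te > In > Al > Rb.

I, Te, In, Al, Rb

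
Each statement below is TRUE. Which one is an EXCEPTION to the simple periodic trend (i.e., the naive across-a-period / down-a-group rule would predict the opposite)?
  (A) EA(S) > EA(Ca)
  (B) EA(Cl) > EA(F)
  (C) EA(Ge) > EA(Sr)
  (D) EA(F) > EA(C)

(B)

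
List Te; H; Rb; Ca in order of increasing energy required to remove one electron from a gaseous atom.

Rb < Ca < Te < H

H is in period 1, group 1; Ca is in period 4, group 2; Rb is in period 5, group 1; Te is in period 5, group 16.
IE₁ increases left→right with effective nuclear charge and decreases top→bottom as the valence shell moves farther out.
Neither a single period nor a single group — weigh both effects.
Ca > Rb: both effects reinforce here, so Ca is clearly the higher of the two.
Te > Ca: the two effects oppose for this pair; the across-period effect wins (869 vs 590 kJ/mol).
H > Te: the two effects oppose for this pair; the down-group effect wins (1312 vs 869 kJ/mol).
Tabulated first ionization energy (kJ/mol): H 1312, Ca 590, Rb 403, Te 869.
So from lowest to highest: Rb < Ca < Te < H.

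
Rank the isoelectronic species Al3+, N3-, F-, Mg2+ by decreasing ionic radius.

N3-, F-, Mg2+, Al3+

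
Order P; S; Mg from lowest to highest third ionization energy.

P < S < Mg

The third ionization energy removes an electron from the +2 ion. For each element: P²⁺ still has 3 valence electrons; S²⁺ still has 4 valence electrons; Mg²⁺ is the bare [Ne] core.
Breaking into a closed-shell core is much more expensive than removing a leftover valence electron — Mg has the largest IE_3 here.
Valence configurations: P²⁺ [Ne]3s²3p¹, S²⁺ [Ne]3s²3p².
The numbers (kJ/mol): P 2914, S 3357, Mg 7733.
Overall IE_3 order: P < S < Mg.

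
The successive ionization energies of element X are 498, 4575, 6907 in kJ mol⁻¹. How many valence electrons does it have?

Look for the largest jump between consecutive ionization energies: IE2/IE1 ≈ 9.2, far larger than any earlier ratio.
That jump marks the point where a core electron is being removed. So the atom has 1 valence electron.

1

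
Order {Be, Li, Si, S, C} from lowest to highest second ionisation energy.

Si, Be, S, C, Li

Consider each +1 ion: Be⁺ still has 1 valence electron; Li⁺ is the bare [He] core; Si⁺ still has 3 valence electrons; S⁺ still has 5 valence electrons; C⁺ still has 3 valence electrons.
Core electrons are held far more tightly than valence electrons, so Li tops the IE_2 order.
Valence configurations: Be⁺ [He]2s¹, Si⁺ [Ne]3s²3p¹, S⁺ [Ne]3s²3p³, C⁺ [He]2s²2p¹.
Tabulated IE_2 (kJ/mol): Be 1757, Li 7298, Si 1577, S 2252, C 2353.
Hence IE_2: Si < Be < S < C < Li.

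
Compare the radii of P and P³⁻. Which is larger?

P³⁻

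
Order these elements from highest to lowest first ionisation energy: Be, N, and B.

N > Be > B

Across a period the outer electron is held more tightly (higher IE₁); down a group it sits in a higher shell, more shielded, and comes off more easily.
All lie in period 2; the across-period trend (first ionization energy increases left to right) applies, with the exception below.
Note the exception: Be has a higher first ionization energy than B, contrary to the simple trend — removing B's lone 2p electron is easier than breaking Be's filled 2s².
Approximate values (kJ/mol): Be 900, B 801, N 1402.
So from highest to lowest: N > Be > B.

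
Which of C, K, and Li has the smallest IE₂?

C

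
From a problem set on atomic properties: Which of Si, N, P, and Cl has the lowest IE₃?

After 2 electrons have been removed, what remains? Si²⁺ still has 2 valence electrons; N²⁺ still has 3 valence electrons; P²⁺ still has 3 valence electrons; Cl²⁺ still has 5 valence electrons.
All are still removing valence electrons, so compare the +2 ions as you would atoms: IE_3 generally rises across a period (higher Z_eff) and falls down a group (larger shell), subject to the usual subshell exceptions.
Valence configurations: Si²⁺ [Ne]3s², N²⁺ [He]2s²2p¹, P²⁺ [Ne]3s²3p¹, Cl²⁺ [Ne]3s²3p³.
P²⁺ loses a lone 3p electron whereas Si²⁺ must break into a filled 3s² pair, so IE_3(Si) > IE_3(P) even though P has the higher nuclear charge.
Approximate IE_3 values (kJ/mol): Si 3232, N 4578, P 2914, Cl 3822.
Hence IE_3: P < Si < Cl < N.

P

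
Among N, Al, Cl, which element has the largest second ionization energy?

N

The second ionization energy removes an electron from the +1 ion. For each element: N⁺ still has 4 valence electrons; Al⁺ still has 2 valence electrons; Cl⁺ still has 6 valence electrons.
All are still removing valence electrons, so compare the +1 ions as you would atoms: IE_2 generally rises across a period (higher Z_eff) and falls down a group (larger shell), subject to the usual subshell exceptions.
Valence configurations: N⁺ [He]2s²2p², Al⁺ [Ne]3s², Cl⁺ [Ne]3s²3p⁴.
Tabulated IE_2 (kJ/mol): N 2856, Al 1817, Cl 2298.
So the second ionization energies run Al < Cl < N.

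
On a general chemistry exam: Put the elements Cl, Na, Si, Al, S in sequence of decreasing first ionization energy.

Cl > S > Si > Al > Na

Na is in period 3, group 1; Al is in period 3, group 13; Si is in period 3, group 14; S is in period 3, group 16; Cl is in period 3, group 17.
First ionization energy rises across a period (greater Z_eff holds electrons more tightly) and falls down a group (valence electrons are farther from the nucleus).
All lie in period 3, so first ionization energy increases left to right.
So from highest to lowest: Cl > S > Si > Al > Na.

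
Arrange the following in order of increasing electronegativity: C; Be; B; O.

Be, B, C, O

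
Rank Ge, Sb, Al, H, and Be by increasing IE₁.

First ionization energy rises across a period (greater Z_eff holds electrons more tightly) and falls down a group (valence electrons are farther from the nucleus).
A diagonal step moves right (one effect) and down (the opposite effect) at once.
Ge > Al: period and group pull opposite ways; the across-period shift dominates (762 vs 578 kJ/mol).
Sb > Ge: the two effects oppose for this pair; the across-period effect wins (831 vs 762 kJ/mol).
Be > Sb: period and group pull opposite ways; the down-group shift dominates (900 vs 831 kJ/mol).
H > Be: the two effects oppose for this pair; the down-group effect wins (1312 vs 900 kJ/mol).
Approximate values (kJ/mol): H 1312, Be 900, Al 578, Ge 762, Sb 831.
So from lowest to highest: Al < Ge < Sb < Be < H.

Al < Ge < Sb < Be < H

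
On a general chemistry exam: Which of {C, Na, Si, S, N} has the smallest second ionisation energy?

Si

The second ionization energy removes an electron from the +1 ion. For each element: C⁺ still has 3 valence electrons; Na⁺ is the bare [Ne] core; Si⁺ still has 3 valence electrons; S⁺ still has 5 valence electrons; N⁺ still has 4 valence electrons.
Pulling an electron out of a noble-gas core costs far more than removing a remaining valence electron, so Na sits at the high end of IE_2.
Valence configurations: C⁺ [He]2s²2p¹, Si⁺ [Ne]3s²3p¹, S⁺ [Ne]3s²3p³, N⁺ [He]2s²2p².
Approximate IE_2 values (kJ/mol): C 2353, Na 4562, Si 1577, S 2252, N 2856.
Overall IE_2 order: Si < S < C < N < Na.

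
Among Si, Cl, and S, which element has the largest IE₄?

IE_4 is the cost of taking one more electron from the +3 cation: Si³⁺ still has 1 valence electron; Cl³⁺ still has 4 valence electrons; S³⁺ still has 3 valence electrons.
All are still removing valence electrons, so compare the +3 ions as you would atoms: IE_4 generally rises across a period (higher Z_eff) and falls down a group (larger shell), subject to the usual subshell exceptions.
Valence configurations: Si³⁺ [Ne]3s¹, Cl³⁺ [Ne]3s²3p², S³⁺ [Ne]3s²3p¹.
Tabulated IE_4 (kJ/mol): Si 4356, Cl 5159, S 4556.
Overall IE_4 order: Si < S < Cl.

Cl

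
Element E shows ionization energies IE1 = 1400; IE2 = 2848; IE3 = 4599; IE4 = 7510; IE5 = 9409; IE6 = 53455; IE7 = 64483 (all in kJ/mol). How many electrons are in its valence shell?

5

Look for the largest jump between consecutive ionization energies: IE6/IE5 ≈ 5.7, far larger than any earlier ratio.
That jump marks the point where a core electron is being removed. So the atom has 5 valence electrons.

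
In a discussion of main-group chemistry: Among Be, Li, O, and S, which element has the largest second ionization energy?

Li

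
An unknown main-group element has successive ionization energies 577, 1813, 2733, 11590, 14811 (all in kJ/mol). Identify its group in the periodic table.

Group 13

Look for the largest jump between consecutive ionization energies: IE4/IE3 ≈ 4.2, far larger than any earlier ratio.
That jump marks the point where a core electron is being removed. So the atom has 3 valence electrons.
A main-group element with 3 valence electrons is in group 13.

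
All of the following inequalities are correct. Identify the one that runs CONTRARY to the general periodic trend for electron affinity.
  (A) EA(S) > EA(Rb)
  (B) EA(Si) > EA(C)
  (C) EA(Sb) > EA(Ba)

(B)

The general trend: electron affinity increases across a period and decreases down a group.
(A) S (period 3, group 16) vs Rb (period 5, group 1): the stated order agrees with the simple trend.
(B) Si (period 3, group 14) vs C (period 2, group 14): the stated order contradicts the simple trend.
(C) Sb (period 5, group 15) vs Ba (period 6, group 2): the stated order agrees with the simple trend.
The exception is (B): Si's larger, more diffuse 3p orbitals accept an added electron slightly more readily than C's compact 2p.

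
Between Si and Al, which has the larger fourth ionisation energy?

After 3 electrons have been removed, what remains? Si³⁺ still has 1 valence electron; Al³⁺ is the bare [Ne] core.
Breaking into a closed-shell core is much more expensive than removing a leftover valence electron — Al has the largest IE_4 here.
The numbers (kJ/mol): Si 4356, Al 11577.
So the fourth ionization energies run Si < Al.

Al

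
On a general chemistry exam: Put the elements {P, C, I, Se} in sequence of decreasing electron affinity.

C is in period 2, group 14; P is in period 3, group 15; Se is in period 4, group 16; I is in period 5, group 17.
Adding an electron releases more energy for atoms nearer the top right (short of the noble gases).
A diagonal step moves right (one effect) and down (the opposite effect) at once.
C > P: the two effects oppose for this pair; the down-group effect wins (122 vs 72 kJ/mol).
Se > C: period and group pull opposite ways; the across-period shift dominates (195 vs 122 kJ/mol).
I > Se: period and group pull opposite ways; the across-period shift dominates (295 vs 195 kJ/mol).
For reference (kJ/mol): C 122, P 72, Se 195, I 295.
So from highest to lowest: I > Se > C > P.

I > Se > C > P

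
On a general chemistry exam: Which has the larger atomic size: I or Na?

Na

Na is in period 3, group 1; I is in period 5, group 17.
Across a period the added protons contract the valence shell; down a group each new principal shell makes the atom larger.
These span different periods and groups, so the two trends combine.
Na > I: period and group pull opposite ways; the across-period shift dominates (155 vs 133 pm).
Approximate values (pm): Na 155, I 133.
So Na has the larger atomic size (Na > I).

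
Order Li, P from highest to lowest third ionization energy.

IE_3 is the cost of taking one more electron from the +2 cation: Li²⁺ is already 1 electron into the core; P²⁺ still has 3 valence electrons.
Core electrons are held far more tightly than valence electrons, so Li tops the IE_3 order.
Tabulated IE_3 (kJ/mol): Li 11815, P 2914.
Overall IE_3 order: P < Li.

Li > P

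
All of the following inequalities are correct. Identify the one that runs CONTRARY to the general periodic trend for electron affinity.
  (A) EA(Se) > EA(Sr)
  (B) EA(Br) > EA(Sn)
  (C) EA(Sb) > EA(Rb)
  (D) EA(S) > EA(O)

The general trend: electron affinity increases across a period and decreases down a group.
(A) Se (period 4, group 16) vs Sr (period 5, group 2): the stated order agrees with the simple trend.
(B) Br (period 4, group 17) vs Sn (period 5, group 14): the stated order agrees with the simple trend.
(C) Sb (period 5, group 15) vs Rb (period 5, group 1): the stated order agrees with the simple trend.
(D) S (period 3, group 16) vs O (period 2, group 16): the stated order contradicts the simple trend.
The exception is (D): the compact 2p subshell of O repels the added electron more than S's larger 3p does.

(D)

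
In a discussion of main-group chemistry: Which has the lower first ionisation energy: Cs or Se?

Cs

Removing the outermost electron gets harder across a period and easier down a group.
Neither a single period nor a single group — weigh both effects.
Se > Cs: both effects reinforce here, so Se is clearly the higher of the two.
Tabulated first ionization energy (kJ/mol): Se 941, Cs 376.
So Cs has the lower first ionisation energy (Cs < Se).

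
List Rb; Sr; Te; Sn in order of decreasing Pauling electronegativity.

Te, Sn, Sr, Rb

Rb is in period 5, group 1; Sr is in period 5, group 2; Sn is in period 5, group 14; Te is in period 5, group 16.
Electronegativity increases across a period and decreases down a group, tracking effective nuclear charge and atomic size.
All lie in period 5, so electronegativity increases left to right.
So from highest to lowest: Te > Sn > Sr > Rb.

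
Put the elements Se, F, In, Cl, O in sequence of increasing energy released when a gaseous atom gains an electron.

O is in period 2, group 16; F is in period 2, group 17; Cl is in period 3, group 17; Se is in period 4, group 16; In is in period 5, group 13.
Atoms with high Z_eff and room in the valence shell (especially the halogens) have the most exothermic electron affinities.
Here both period and group differ, so the two effects have to be weighed against each other.
O > In: both effects reinforce here, so O is clearly the higher of the two.
Se > O: this pair runs against the simple trend — see the exception note.
F > Se: relative to Se, both the across-period and down-group shifts push F's electron affinity up.
Cl > F: this pair runs against the simple trend — see the exception note.
Note the exception: Se has a higher electron affinity than O, contrary to the simple trend — O's compact 2p subshell gives strong electron–electron repulsion on the added electron.
Note the exception: Cl has a higher electron affinity than F, contrary to the simple trend — F's small 2p subshell makes the incoming electron feel strong e⁻–e⁻ repulsion, so Cl actually releases more energy on gaining an electron.
Tabulated electron affinity (kJ/mol): O 141, F 328, Cl 349, Se 195, In 29.
So from lowest to highest: In < O < Se < F < Cl.

In < O < Se < F < Cl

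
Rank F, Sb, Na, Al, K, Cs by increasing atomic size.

Radius decreases left→right (rising Z_eff, same n) and increases top→bottom (higher n).
These span different periods and groups, so the two trends combine.
Al > F: relative to F, both the across-period and down-group shifts push Al's atomic radius up.
Sb > Al: period and group pull opposite ways; the down-group shift dominates (140 vs 126 pm).
Na > Sb: the two effects oppose for this pair; the across-period effect wins (155 vs 140 pm).
K > Na: they share group 1; the group trend gives K the larger value.
Cs > K: they share group 1; the group trend gives Cs the larger value.
Approximate values (pm): F 64, Na 155, Al 126, K 196, Sb 140, Cs 232.
So from smallest to largest: F < Al < Sb < Na < K < Cs.

F, Al, Sb, Na, K, Cs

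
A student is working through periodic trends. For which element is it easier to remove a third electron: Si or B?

Si

IE_3 is the cost of taking one more electron from the +2 cation: Si²⁺ still has 2 valence electrons; B²⁺ still has 1 valence electron.
All are still removing valence electrons, so compare the +2 ions as you would atoms: IE_3 generally rises across a period (higher Z_eff) and falls down a group (larger shell), subject to the usual subshell exceptions.
Valence configurations: Si²⁺ [Ne]3s², B²⁺ [He]2s¹.
Approximate IE_3 values (kJ/mol): Si 3232, B 3660.
Putting it together, IE_3: Si < B.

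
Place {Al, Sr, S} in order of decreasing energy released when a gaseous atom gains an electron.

S > Al > Sr

Atoms with high Z_eff and room in the valence shell (especially the halogens) have the most exothermic electron affinities.
Neither a single period nor a single group — weigh both effects.
Al > Sr: relative to Sr, both the across-period and down-group shifts push Al's electron affinity up.
S > Al: both are in period 3; the period trend gives S the larger value.
Approximate values (kJ/mol): Al 42, S 200, Sr 5.
So from highest to lowest: S > Al > Sr.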